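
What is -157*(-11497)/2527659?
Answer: 1805029/2527659 ≈ 0.71411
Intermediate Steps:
-157*(-11497)/2527659 = 1805029*(1/2527659) = 1805029/2527659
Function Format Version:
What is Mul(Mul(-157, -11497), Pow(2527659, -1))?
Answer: Rational(1805029, 2527659) ≈ 0.71411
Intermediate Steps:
Mul(Mul(-157, -11497), Pow(2527659, -1)) = Mul(1805029, Rational(1, 2527659)) = Rational(1805029, 2527659)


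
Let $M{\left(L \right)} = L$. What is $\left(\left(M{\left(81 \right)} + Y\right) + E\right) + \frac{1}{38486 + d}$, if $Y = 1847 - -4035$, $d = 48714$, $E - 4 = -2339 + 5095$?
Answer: $\frac{760645601}{87200} \approx 8723.0$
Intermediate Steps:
$E = 2760$ ($E = 4 + \left(-2339 + 5095\right) = 4 + 2756 = 2760$)
$Y = 5882$ ($Y = 1847 + 4035 = 5882$)
$\left(\left(M{\left(81 \right)} + Y\right) + E\right) + \frac{1}{38486 + d} = \left(\left(81 + 5882\right) + 2760\right) + \frac{1}{38486 + 48714} = \left(5963 + 2760\right) + \frac{1}{87200} = 8723 + \frac{1}{87200} = \frac{760645601}{87200}$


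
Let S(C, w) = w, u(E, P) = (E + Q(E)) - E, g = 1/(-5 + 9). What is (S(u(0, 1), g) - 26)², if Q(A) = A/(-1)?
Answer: 10609/16 ≈ 663.06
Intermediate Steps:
Q(A) = -A (Q(A) = A*(-1) = -A)
g = ¼ (g = 1/4 = ¼ ≈ 0.25000)
u(E, P) = -E (u(E, P) = (E - E) - E = 0 - E = -E)
(S(u(0, 1), g) - 26)² = (¼ - 26)² = (-103/4)² = 10609/16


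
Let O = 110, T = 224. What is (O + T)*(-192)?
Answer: -64128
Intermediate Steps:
(O + T)*(-192) = (110 + 224)*(-192) = 334*(-192) = -64128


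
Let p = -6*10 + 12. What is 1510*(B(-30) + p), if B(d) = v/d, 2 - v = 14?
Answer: -71876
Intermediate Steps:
v = -12 (v = 2 - 1*14 = 2 - 14 = -12)
B(d) = -12/d
p = -48 (p = -60 + 12 = -48)
1510*(B(-30) + p) = 1510*(-12/(-30) - 48) = 1510*(-12*(-1/30) - 48) = 1510*(⅖ - 48) = 1510*(-238/5) = -71876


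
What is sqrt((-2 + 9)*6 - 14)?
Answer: 2*sqrt(7) ≈ 5.2915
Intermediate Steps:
sqrt((-2 + 9)*6 - 14) = sqrt(7*6 - 14) = sqrt(42 - 14) = sqrt(28) = 2*sqrt(7)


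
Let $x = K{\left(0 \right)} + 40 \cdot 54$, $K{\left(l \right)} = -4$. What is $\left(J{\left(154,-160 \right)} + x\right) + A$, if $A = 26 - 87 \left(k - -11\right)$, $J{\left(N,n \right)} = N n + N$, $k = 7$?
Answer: $-23870$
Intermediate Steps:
$J{\left(N,n \right)} = N + N n$
$x = 2156$ ($x = -4 + 40 \cdot 54 = -4 + 2160 = 2156$)
$A = -1540$ ($A = 26 - 87 \left(7 - -11\right) = 26 - 87 \left(7 + 11\right) = 26 - 1566 = -1540$)
$\left(J{\left(154,-160 \right)} + x\right) + A = \left(154 \left(1 - 160\right) + 2156\right) - 1540 = \left(154 \left(-159\right) + 2156\right) - 1540 = \left(-24486 + 2156\right) - 1540 = -22330 - 1540 = -23870$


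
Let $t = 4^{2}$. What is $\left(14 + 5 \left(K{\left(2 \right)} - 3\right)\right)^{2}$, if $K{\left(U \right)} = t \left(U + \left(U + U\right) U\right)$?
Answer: $638401$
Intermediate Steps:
$t = 16$
$K{\left(U \right)} = 16 U + 32 U^{2}$ ($K{\left(U \right)} = 16 \left(U + \left(U + U\right) U\right) = 16 \left(U + 2 U U\right) = 16 \left(U + 2 U^{2}\right) = 16 U + 32 U^{2}$)
$\left(14 + 5 \left(K{\left(2 \right)} - 3\right)\right)^{2} = \left(14 + 5 \left(16 \cdot 2 \left(1 + 2 \cdot 2\right) - 3\right)\right)^{2} = \left(14 + 5 \left(16 \cdot 2 \left(1 + 4\right) - 3\right)\right)^{2} = \left(14 + 5 \left(16 \cdot 2 \cdot 5 - 3\right)\right)^{2} = \left(14 + 5 \left(160 - 3\right)\right)^{2} = \left(14 + 5 \cdot 157\right)^{2} = \left(14 + 785\right)^{2} = 799^{2} = 638401$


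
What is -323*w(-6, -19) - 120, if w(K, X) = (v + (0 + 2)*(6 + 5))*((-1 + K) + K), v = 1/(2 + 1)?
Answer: 280973/3 ≈ 93658.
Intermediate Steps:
v = ⅓ (v = 1/3 = ⅓ ≈ 0.33333)
w(K, X) = -67/3 + 134*K/3 (w(K, X) = (⅓ + (0 + 2)*(6 + 5))*((-1 + K) + K) = (⅓ + 2*11)*(-1 + 2*K) = (⅓ + 22)*(-1 + 2*K) = 67*(-1 + 2*K)/3 = -67/3 + 134*K/3)
-323*w(-6, -19) - 120 = -323*(-67/3 + (134/3)*(-6)) - 120 = -323*(-67/3 - 268) - 120 = -323*(-871/3) - 120 = 281333/3 - 120 = 280973/3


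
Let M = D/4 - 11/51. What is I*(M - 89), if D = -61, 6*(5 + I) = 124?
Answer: -1001617/612 ≈ -1636.6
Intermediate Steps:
I = 47/3 (I = -5 + (1/6)*124 = -5 + 62/3 = 47/3 ≈ 15.667)
M = -3155/204 (M = -61/4 - 11/51 = -3155/204 ≈ -15.466)
I*(M - 89) = 47*(-3155/204 - 89)/3 = (47/3)*(-21311/204) = -1001617/612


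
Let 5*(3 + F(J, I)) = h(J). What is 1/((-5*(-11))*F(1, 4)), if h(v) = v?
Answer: -1/154 ≈ -0.0064935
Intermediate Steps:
F(J, I) = -3 + J/5
1/((-5*(-11))*F(1, 4)) = 1/((-5*(-11))*(-3 + (⅕)*1)) = 1/(55*(-3 + ⅕)) = 1/(55*(-14/5)) = 1/(-154) = -1/154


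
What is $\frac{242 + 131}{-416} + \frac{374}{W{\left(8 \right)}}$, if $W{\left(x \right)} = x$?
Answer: $\frac{19075}{416} \approx 45.853$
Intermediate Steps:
$\frac{242 + 131}{-416} + \frac{374}{W{\left(8 \right)}} = \frac{242 + 131}{-416} + \frac{374}{8} = 373 \left(- \frac{1}{416}\right) + 374 \cdot \frac{1}{8} = - \frac{373}{416} + \frac{187}{4} = \frac{19075}{416}$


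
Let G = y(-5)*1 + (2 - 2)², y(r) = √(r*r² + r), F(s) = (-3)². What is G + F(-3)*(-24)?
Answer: -216 + I*√130 ≈ -216.0 + 11.402*I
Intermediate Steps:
F(s) = 9
y(r) = √(r + r³) (y(r) = √(r³ + r) = √(r + r³))
G = I*√130 (G = √(-5 + (-5)³)*1 + (2 - 2)² = √(-5 - 125)*1 + 0² = √(-130)*1 + 0 = (I*√130)*1 + 0 = I*√130 + 0 = I*√130 ≈ 11.402*I)
G + F(-3)*(-24) = I*√130 + 9*(-24) = I*√130 - 216 = -216 + I*√130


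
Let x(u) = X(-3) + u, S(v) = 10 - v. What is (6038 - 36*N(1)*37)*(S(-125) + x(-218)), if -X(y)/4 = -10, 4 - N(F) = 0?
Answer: -30530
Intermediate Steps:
N(F) = 4 (N(F) = 4 - 1*0 = 4 + 0 = 4)
X(y) = 40 (X(y) = -4*(-10) = 40)
x(u) = 40 + u
(6038 - 36*N(1)*37)*(S(-125) + x(-218)) = (6038 - 36*4*37)*((10 - 1*(-125)) + (40 - 218)) = (6038 - 144*37)*((10 + 125) - 178) = (6038 - 5328)*(135 - 178) = 710*(-43) = -30530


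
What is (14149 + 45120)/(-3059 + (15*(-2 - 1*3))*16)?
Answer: -59269/4259 ≈ -13.916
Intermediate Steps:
(14149 + 45120)/(-3059 + (15*(-2 - 1*3))*16) = 59269/(-3059 + (15*(-2 - 3))*16) = 59269/(-3059 + (15*(-5))*16) = 59269/(-3059 - 75*16) = 59269/(-3059 - 1200) = 59269/(-4259) = 59269*(-1/4259) = -59269/4259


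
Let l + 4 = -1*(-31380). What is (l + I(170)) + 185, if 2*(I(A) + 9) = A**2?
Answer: 46002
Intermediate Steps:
l = 31376 (l = -4 - 1*(-31380) = -4 + 31380 = 31376)
I(A) = -9 + A**2/2
(l + I(170)) + 185 = (31376 + (-9 + (1/2)*170**2)) + 185 = (31376 + (-9 + (1/2)*28900)) + 185 = (31376 + (-9 + 14450)) + 185 = (31376 + 14441) + 185 = 45817 + 185 = 46002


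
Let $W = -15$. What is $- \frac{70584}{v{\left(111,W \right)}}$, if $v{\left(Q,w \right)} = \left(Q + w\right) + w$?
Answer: $- \frac{23528}{27} \approx -871.41$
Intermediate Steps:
$v{\left(Q,w \right)} = Q + 2 w$
$- \frac{70584}{v{\left(111,W \right)}} = - \frac{70584}{111 + 2 \left(-15\right)} = - \frac{70584}{111 - 30} = - \frac{70584}{81} = \left(-70584\right) \frac{1}{81} = - \frac{23528}{27}$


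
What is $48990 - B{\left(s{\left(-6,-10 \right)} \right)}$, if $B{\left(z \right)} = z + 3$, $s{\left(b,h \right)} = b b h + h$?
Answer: $49357$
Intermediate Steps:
$s{\left(b,h \right)} = h + h b^{2}$ ($s{\left(b,h \right)} = b^{2} h + h = h b^{2} + h = h + h b^{2}$)
$B{\left(z \right)} = 3 + z$
$48990 - B{\left(s{\left(-6,-10 \right)} \right)} = 48990 - \left(3 - 10 \left(1 + \left(-6\right)^{2}\right)\right) = 48990 - \left(3 - 10 \left(1 + 36\right)\right) = 48990 - \left(3 - 370\right) = 48990 - -367 = 48990 + 367 = 49357$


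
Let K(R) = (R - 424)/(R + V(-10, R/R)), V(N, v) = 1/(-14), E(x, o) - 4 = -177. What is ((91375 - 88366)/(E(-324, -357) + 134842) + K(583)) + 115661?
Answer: 127115662146292/1099033709 ≈ 1.1566e+5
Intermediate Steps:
E(x, o) = -173 (E(x, o) = 4 - 177 = -173)
V(N, v) = -1/14
K(R) = (-424 + R)/(-1/14 + R) (K(R) = (R - 424)/(R - 1/14) = (-424 + R)/(-1/14 + R))
((91375 - 88366)/(E(-324, -357) + 134842) + K(583)) + 115661 = ((91375 - 88366)/(-173 + 134842) + 14*(-424 + 583)/(-1 + 14*583)) + 115661 = (3009/134669 + 14*159/(-1 + 8162)) + 115661 = (3009*(1/134669) + 14*159/8161) + 115661 = (3009/134669 + 14*(1/8161)*159) + 115661 = (3009/134669 + 2226/8161) + 115661 = 324329643/1099033709 + 115661 = 127115662146292/1099033709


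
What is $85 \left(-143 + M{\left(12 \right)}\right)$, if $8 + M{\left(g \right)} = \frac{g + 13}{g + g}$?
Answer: $- \frac{305915}{24} \approx -12746.0$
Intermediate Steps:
$M{\left(g \right)} = -8 + \frac{13 + g}{2 g}$ ($M{\left(g \right)} = -8 + \frac{g + 13}{g + g} = -8 + \frac{13 + g}{2 g}$)
$85 \left(-143 + M{\left(12 \right)}\right) = 85 \left(-143 + \frac{13 - 180}{2 \cdot 12}\right) = 85 \left(-143 + \frac{1}{2} \cdot \frac{1}{12} \left(13 - 180\right)\right) = 85 \left(-143 + \frac{1}{2} \cdot \frac{1}{12} \left(-167\right)\right) = 85 \left(-143 - \frac{167}{24}\right) = 85 \left(- \frac{3599}{24}\right) = - \frac{305915}{24}$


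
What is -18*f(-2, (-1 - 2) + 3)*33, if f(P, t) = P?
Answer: 1188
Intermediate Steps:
-18*f(-2, (-1 - 2) + 3)*33 = -18*(-2)*33 = 36*33 = 1188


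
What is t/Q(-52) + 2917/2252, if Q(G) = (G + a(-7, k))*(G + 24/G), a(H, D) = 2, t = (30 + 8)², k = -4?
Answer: 35436061/19198300 ≈ 1.8458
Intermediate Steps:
t = 1444 (t = 38² = 1444)
Q(G) = (2 + G)*(G + 24/G) (Q(G) = (G + 2)*(G + 24/G) = (2 + G)*(G + 24/G))
t/Q(-52) + 2917/2252 = 1444/(24 + (-52)² + 2*(-52) + 48/(-52)) + 2917/2252 = 1444/(24 + 2704 - 104 + 48*(-1/52)) + 2917*(1/2252) = 1444/(24 + 2704 - 104 - 12/13) + 2917/2252 = 1444/(34100/13) + 2917/2252 = 1444*(13/34100) + 2917/2252 = 4693/8525 + 2917/2252 = 35436061/19198300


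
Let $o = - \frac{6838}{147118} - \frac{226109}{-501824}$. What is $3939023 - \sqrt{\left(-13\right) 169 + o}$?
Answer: $3939023 - \frac{i \sqrt{46767557035521472388563}}{4614208952} \approx 3.939 \cdot 10^{6} - 46.868 i$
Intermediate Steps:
$o = \frac{14916615675}{36913671616}$ ($o = \left(-6838\right) \frac{1}{147118} - - \frac{226109}{501824} = - \frac{3419}{73559} + \frac{226109}{501824} = \frac{14916615675}{36913671616} \approx 0.40409$)
$3939023 - \sqrt{\left(-13\right) 169 + o} = 3939023 - \sqrt{\left(-13\right) 169 + \frac{14916615675}{36913671616}} = 3939023 - \sqrt{-2197 + \frac{14916615675}{36913671616}} = 3939023 - \sqrt{- \frac{81084419924677}{36913671616}} = 3939023 - \frac{i \sqrt{46767557035521472388563}}{4614208952}$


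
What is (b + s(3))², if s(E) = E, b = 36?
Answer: 1521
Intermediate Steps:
(b + s(3))² = (36 + 3)² = 39² = 1521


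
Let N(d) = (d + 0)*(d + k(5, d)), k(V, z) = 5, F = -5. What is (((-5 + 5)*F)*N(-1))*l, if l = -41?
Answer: 0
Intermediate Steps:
N(d) = d*(5 + d) (N(d) = (d + 0)*(d + 5) = d*(5 + d))
(((-5 + 5)*F)*N(-1))*l = (((-5 + 5)*(-5))*(-(5 - 1)))*(-41) = ((0*(-5))*(-1*4))*(-41) = (0*(-4))*(-41) = 0*(-41) = 0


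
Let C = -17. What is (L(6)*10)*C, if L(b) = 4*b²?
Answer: -24480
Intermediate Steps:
(L(6)*10)*C = ((4*6²)*10)*(-17) = ((4*36)*10)*(-17) = (144*10)*(-17) = 1440*(-17) = -24480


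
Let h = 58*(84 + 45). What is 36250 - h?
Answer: 28768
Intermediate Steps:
h = 7482 (h = 58*129 = 7482)
36250 - h = 36250 - 1*7482 = 36250 - 7482 = 28768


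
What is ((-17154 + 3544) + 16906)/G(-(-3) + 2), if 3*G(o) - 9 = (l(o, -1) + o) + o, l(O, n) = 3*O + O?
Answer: 3296/13 ≈ 253.54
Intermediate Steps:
l(O, n) = 4*O
G(o) = 3 + 2*o (G(o) = 3 + ((4*o + o) + o)/3 = 3 + (5*o + o)/3 = 3 + (6*o)/3 = 3 + 2*o)
((-17154 + 3544) + 16906)/G(-(-3) + 2) = ((-17154 + 3544) + 16906)/(3 + 2*(-(-3) + 2)) = (-13610 + 16906)/(3 + 2*(-1*(-3) + 2)) = 3296/(3 + 2*(3 + 2)) = 3296/(3 + 2*5) = 3296/(3 + 10) = 3296/13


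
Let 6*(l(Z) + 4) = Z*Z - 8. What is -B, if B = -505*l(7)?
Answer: 8585/6 ≈ 1430.8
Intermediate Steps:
l(Z) = -16/3 + Z**2/6 (l(Z) = -4 + (Z*Z - 8)/6 = -4 + (Z**2 - 8)/6 = -4 + (-8 + Z**2)/6 = -4 + (-4/3 + Z**2/6) = -16/3 + Z**2/6)
B = -8585/6 (B = -505*(-16/3 + (1/6)*7**2) = -505*(-16/3 + (1/6)*49) = -505*(-16/3 + 49/6) = -505*17/6 = -8585/6 ≈ -1430.8)
-B = -1*(-8585/6) = 8585/6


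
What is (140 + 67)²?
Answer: 42849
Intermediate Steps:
(140 + 67)² = 207² = 42849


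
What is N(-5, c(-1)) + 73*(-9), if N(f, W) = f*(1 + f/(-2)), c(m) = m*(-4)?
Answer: -1349/2 ≈ -674.50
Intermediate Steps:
c(m) = -4*m
N(f, W) = f*(1 - f/2) (N(f, W) = f*(1 + f*(-1/2)) = f*(1 - f/2))
N(-5, c(-1)) + 73*(-9) = (1/2)*(-5)*(2 - 1*(-5)) + 73*(-9) = (1/2)*(-5)*(2 + 5) - 657 = (1/2)*(-5)*7 - 657 = -35/2 - 657 = -1349/2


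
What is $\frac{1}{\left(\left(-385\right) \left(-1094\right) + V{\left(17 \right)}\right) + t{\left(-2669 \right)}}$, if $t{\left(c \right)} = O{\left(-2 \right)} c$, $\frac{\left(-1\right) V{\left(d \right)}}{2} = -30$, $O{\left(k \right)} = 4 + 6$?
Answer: $\frac{1}{394560} \approx 2.5345 \cdot 10^{-6}$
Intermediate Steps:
$O{\left(k \right)} = 10$
$V{\left(d \right)} = 60$ ($V{\left(d \right)} = \left(-2\right) \left(-30\right) = 60$)
$t{\left(c \right)} = 10 c$
$\frac{1}{\left(\left(-385\right) \left(-1094\right) + V{\left(17 \right)}\right) + t{\left(-2669 \right)}} = \frac{1}{\left(\left(-385\right) \left(-1094\right) + 60\right) + 10 \left(-2669\right)} = \frac{1}{\left(421190 + 60\right) - 26690} = \frac{1}{421250 - 26690} = \frac{1}{394560}$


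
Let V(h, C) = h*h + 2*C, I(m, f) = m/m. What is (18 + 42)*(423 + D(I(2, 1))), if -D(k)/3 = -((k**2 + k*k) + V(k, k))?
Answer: 26280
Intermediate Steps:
I(m, f) = 1
V(h, C) = h**2 + 2*C
D(k) = 6*k + 9*k**2 (D(k) = -(-3)*((k**2 + k*k) + (k**2 + 2*k)) = -(-3)*((k**2 + k**2) + (k**2 + 2*k)) = -(-3)*(2*k**2 + (k**2 + 2*k)) = -(-3)*(2*k + 3*k**2) = -3*(-3*k**2 - 2*k) = 6*k + 9*k**2)
(18 + 42)*(423 + D(I(2, 1))) = (18 + 42)*(423 + 3*1*(2 + 3*1)) = 60*(423 + 3*1*(2 + 3)) = 60*(423 + 3*1*5) = 60*(423 + 15) = 60*438 = 26280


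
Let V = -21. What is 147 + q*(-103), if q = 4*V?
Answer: 8799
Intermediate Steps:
q = -84 (q = 4*(-21) = -84)
147 + q*(-103) = 147 - 84*(-103) = 147 + 8652 = 8799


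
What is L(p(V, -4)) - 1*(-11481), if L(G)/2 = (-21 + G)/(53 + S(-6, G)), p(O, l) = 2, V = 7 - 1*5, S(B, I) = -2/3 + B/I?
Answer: 849537/74 ≈ 11480.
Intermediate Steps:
S(B, I) = -2/3 + B/I (S(B, I) = -2*1/3 + B/I = -2/3 + B/I)
V = 2 (V = 7 - 5 = 2)
L(G) = 2*(-21 + G)/(157/3 - 6/G) (L(G) = 2*((-21 + G)/(53 + (-2/3 - 6/G))) = 2*((-21 + G)/(157/3 - 6/G)) = 2*(-21 + G)/(157/3 - 6/G))
L(p(V, -4)) - 1*(-11481) = 6*2*(-21 + 2)/(-18 + 157*2) - 1*(-11481) = 6*2*(-19)/(-18 + 314) + 11481 = 6*2*(-19)/296 + 11481 = 6*2*(1/296)*(-19) + 11481 = -57/74 + 11481 = 849537/74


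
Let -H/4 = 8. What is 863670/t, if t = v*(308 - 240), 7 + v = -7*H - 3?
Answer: 431835/7276 ≈ 59.351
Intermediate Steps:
H = -32 (H = -4*8 = -32)
v = 214 (v = -7 + (-7*(-32) - 3) = -7 + (224 - 3) = -7 + 221 = 214)
t = 14552 (t = 214*(308 - 240) = 214*68 = 14552)
863670/t = 863670/14552 = 863670*(1/14552) = 431835/7276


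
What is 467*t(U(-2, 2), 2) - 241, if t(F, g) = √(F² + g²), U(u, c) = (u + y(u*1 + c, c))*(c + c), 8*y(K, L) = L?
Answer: -241 + 467*√53 ≈ 3158.8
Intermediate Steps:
y(K, L) = L/8
U(u, c) = 2*c*(u + c/8) (U(u, c) = (u + c/8)*(c + c) = (u + c/8)*(2*c) = 2*c*(u + c/8))
467*t(U(-2, 2), 2) - 241 = 467*√(((¼)*2*(2 + 8*(-2)))² + 2²) - 241 = 467*√(((¼)*2*(2 - 16))² + 4) - 241 = 467*√(((¼)*2*(-14))² + 4) - 241 = 467*√((-7)² + 4) - 241 = 467*√(49 + 4) - 241 = 467*√53 - 241 = -241 + 467*√53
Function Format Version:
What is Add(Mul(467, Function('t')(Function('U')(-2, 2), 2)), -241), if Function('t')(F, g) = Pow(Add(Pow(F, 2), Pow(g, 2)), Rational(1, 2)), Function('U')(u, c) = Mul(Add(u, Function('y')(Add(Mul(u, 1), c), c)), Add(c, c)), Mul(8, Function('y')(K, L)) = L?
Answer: Add(-241, Mul(467, Pow(53, Rational(1, 2)))) ≈ 3158.8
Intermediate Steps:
Function('y')(K, L) = Mul(Rational(1, 8), L)
Function('U')(u, c) = Mul(2, c, Add(u, Mul(Rational(1, 8), c))) (Function('U')(u, c) = Mul(Add(u, Mul(Rational(1, 8), c)), Add(c, c)) = Mul(Add(u, Mul(Rational(1, 8), c)), Mul(2, c)) = Mul(2, c, Add(u, Mul(Rational(1, 8), c))))
Add(Mul(467, Function('t')(Function('U')(-2, 2), 2)), -241) = Add(Mul(467, Pow(Add(Pow(Mul(Rational(1, 4), 2, Add(2, Mul(8, -2))), 2), Pow(2, 2)), Rational(1, 2))), -241) = Add(Mul(467, Pow(Add(Pow(Mul(Rational(1, 4), 2, Add(2, -16)), 2), 4), Rational(1, 2))), -241) = Add(Mul(467, Pow(Add(Pow(Mul(Rational(1, 4), 2, -14), 2), 4), Rational(1, 2))), -241) = Add(Mul(467, Pow(Add(Pow(-7, 2), 4), Rational(1, 2))), -241) = Add(Mul(467, Pow(Add(49, 4), Rational(1, 2))), -241) = Add(Mul(467, Pow(53, Rational(1, 2))), -241) = Add(-241, Mul(467, Pow(53, Rational(1, 2))))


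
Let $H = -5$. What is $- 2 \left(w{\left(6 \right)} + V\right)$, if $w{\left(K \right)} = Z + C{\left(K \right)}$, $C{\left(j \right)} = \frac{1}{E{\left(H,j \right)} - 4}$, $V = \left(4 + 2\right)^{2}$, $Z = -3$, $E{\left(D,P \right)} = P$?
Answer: $-67$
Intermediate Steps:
$V = 36$ ($V = 6^{2} = 36$)
$C{\left(j \right)} = \frac{1}{-4 + j}$ ($C{\left(j \right)} = \frac{1}{j - 4} = \frac{1}{-4 + j}$)
$w{\left(K \right)} = -3 + \frac{1}{-4 + K}$
$- 2 \left(w{\left(6 \right)} + V\right) = - 2 \left(\frac{13 - 18}{-4 + 6} + 36\right) = - 2 \left(\frac{13 - 18}{2} + 36\right) = - 2 \left(\frac{1}{2} \left(-5\right) + 36\right) = - 2 \left(- \frac{5}{2} + 36\right) = \left(-2\right) \frac{67}{2} = -67$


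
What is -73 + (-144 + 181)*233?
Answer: 8548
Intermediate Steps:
-73 + (-144 + 181)*233 = -73 + 37*233 = -73 + 8621 = 8548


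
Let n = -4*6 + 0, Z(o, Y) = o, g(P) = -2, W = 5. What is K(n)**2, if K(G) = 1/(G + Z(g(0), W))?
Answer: 1/676 ≈ 0.0014793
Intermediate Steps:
n = -24 (n = -24 + 0 = -24)
K(G) = 1/(-2 + G) (K(G) = 1/(G - 2) = 1/(-2 + G))
K(n)**2 = (1/(-2 - 24))**2 = (1/(-26))**2 = (-1/26)**2 = 1/676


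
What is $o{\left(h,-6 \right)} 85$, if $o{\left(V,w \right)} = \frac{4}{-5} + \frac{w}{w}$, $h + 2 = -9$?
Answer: $17$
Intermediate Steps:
$h = -11$ ($h = -2 - 9 = -11$)
$o{\left(V,w \right)} = \frac{1}{5}$ ($o{\left(V,w \right)} = 4 \left(- \frac{1}{5}\right) + 1 = - \frac{4}{5} + 1 = \frac{1}{5}$)
$o{\left(h,-6 \right)} 85 = \frac{1}{5} \cdot 85 = 17$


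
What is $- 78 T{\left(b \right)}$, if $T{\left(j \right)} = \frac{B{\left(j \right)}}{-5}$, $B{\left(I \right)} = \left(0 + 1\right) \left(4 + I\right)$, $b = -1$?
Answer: $\frac{234}{5} \approx 46.8$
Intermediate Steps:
$B{\left(I \right)} = 4 + I$ ($B{\left(I \right)} = 1 \left(4 + I\right) = 4 + I$)
$T{\left(j \right)} = - \frac{4}{5} - \frac{j}{5}$ ($T{\left(j \right)} = \frac{4 + j}{-5} = \left(4 + j\right) \left(- \frac{1}{5}\right) = - \frac{4}{5} - \frac{j}{5}$)
$- 78 T{\left(b \right)} = - 78 \left(- \frac{4}{5} - - \frac{1}{5}\right) = - 78 \left(- \frac{4}{5} + \frac{1}{5}\right) = \left(-78\right) \left(- \frac{3}{5}\right) = \frac{234}{5}$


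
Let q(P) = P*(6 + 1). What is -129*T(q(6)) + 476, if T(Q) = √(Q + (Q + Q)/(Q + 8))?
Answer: 476 - 258*√273/5 ≈ -376.57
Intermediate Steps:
q(P) = 7*P (q(P) = P*7 = 7*P)
T(Q) = √(Q + 2*Q/(8 + Q)) (T(Q) = √(Q + (2*Q)/(8 + Q)) = √(Q + 2*Q/(8 + Q)))
-129*T(q(6)) + 476 = -129*√42*√(10 + 7*6)/√(8 + 7*6) + 476 = -129*√42*√(10 + 42)/√(8 + 42) + 476 = -129*2*√273/5 + 476 = -258*√273/5 + 476 = 476 - 258*√273/5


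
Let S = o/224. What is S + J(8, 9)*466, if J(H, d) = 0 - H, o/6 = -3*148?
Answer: -104717/28 ≈ -3739.9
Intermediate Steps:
o = -2664 (o = 6*(-3*148) = 6*(-444) = -2664)
S = -333/28 (S = -2664/224 = -2664*1/224 = -333/28 ≈ -11.893)
J(H, d) = -H
S + J(8, 9)*466 = -333/28 - 1*8*466 = -333/28 - 8*466 = -333/28 - 3728 = -104717/28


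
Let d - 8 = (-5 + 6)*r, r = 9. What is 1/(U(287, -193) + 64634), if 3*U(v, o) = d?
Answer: 3/193919 ≈ 1.5470e-5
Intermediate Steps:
d = 17 (d = 8 + (-5 + 6)*9 = 8 + 1*9 = 8 + 9 = 17)
U(v, o) = 17/3 (U(v, o) = (1/3)*17 = 17/3)
1/(U(287, -193) + 64634) = 1/(17/3 + 64634) = 1/(193919/3) = 3/193919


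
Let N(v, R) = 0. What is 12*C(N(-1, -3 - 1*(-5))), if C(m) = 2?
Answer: 24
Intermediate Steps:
12*C(N(-1, -3 - 1*(-5))) = 12*2 = 24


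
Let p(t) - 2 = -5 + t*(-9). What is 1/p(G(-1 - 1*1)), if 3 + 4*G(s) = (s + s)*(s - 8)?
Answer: -4/345 ≈ -0.011594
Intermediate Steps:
G(s) = -¾ + s*(-8 + s)/2 (G(s) = -¾ + ((s + s)*(s - 8))/4 = -¾ + ((2*s)*(-8 + s))/4 = -¾ + (2*s*(-8 + s))/4 = -¾ + s*(-8 + s)/2)
p(t) = -3 - 9*t (p(t) = 2 + (-5 + t*(-9)) = 2 + (-5 - 9*t) = -3 - 9*t)
1/p(G(-1 - 1*1)) = 1/(-3 - 9*(-¾ + (-1 - 1*1)²/2 - 4*(-1 - 1*1))) = 1/(-3 - 9*(-¾ + (-1 - 1)²/2 - 4*(-1 - 1))) = 1/(-3 - 9*(-¾ + (½)*(-2)² - 4*(-2))) = 1/(-3 - 9*(-¾ + (½)*4 + 8)) = 1/(-3 - 9*(-¾ + 2 + 8)) = 1/(-3 - 9*37/4) = 1/(-3 - 333/4) = 1/(-345/4) = -4/345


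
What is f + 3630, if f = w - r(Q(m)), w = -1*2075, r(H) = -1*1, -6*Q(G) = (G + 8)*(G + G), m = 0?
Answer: 1556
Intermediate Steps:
Q(G) = -G*(8 + G)/3 (Q(G) = -(G + 8)*(G + G)/6 = -(8 + G)*2*G/6 = -G*(8 + G)/3)
r(H) = -1
w = -2075
f = -2074 (f = -2075 - 1*(-1) = -2075 + 1 = -2074)
f + 3630 = -2074 + 3630 = 1556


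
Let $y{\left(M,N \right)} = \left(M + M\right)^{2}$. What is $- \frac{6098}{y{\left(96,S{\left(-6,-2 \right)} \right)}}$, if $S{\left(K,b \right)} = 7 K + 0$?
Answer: $- \frac{3049}{18432} \approx -0.16542$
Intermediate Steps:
$S{\left(K,b \right)} = 7 K$
$y{\left(M,N \right)} = 4 M^{2}$ ($y{\left(M,N \right)} = \left(2 M\right)^{2} = 4 M^{2}$)
$- \frac{6098}{y{\left(96,S{\left(-6,-2 \right)} \right)}} = - \frac{6098}{4 \cdot 96^{2}} = - \frac{6098}{4 \cdot 9216} = - \frac{6098}{36864} = \left(-6098\right) \frac{1}{36864} = - \frac{3049}{18432}$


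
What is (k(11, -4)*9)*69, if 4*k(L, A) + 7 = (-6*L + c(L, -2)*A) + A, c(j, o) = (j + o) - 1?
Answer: -67689/4 ≈ -16922.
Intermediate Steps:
c(j, o) = -1 + j + o
k(L, A) = -7/4 - 3*L/2 + A/4 + A*(-3 + L)/4 (k(L, A) = -7/4 + ((-6*L + (-1 + L - 2)*A) + A)/4 = -7/4 + ((-6*L + (-3 + L)*A) + A)/4 = -7/4 + ((-6*L + A*(-3 + L)) + A)/4 = -7/4 + (A - 6*L + A*(-3 + L))/4 = -7/4 + (-3*L/2 + A/4 + A*(-3 + L)/4) = -7/4 - 3*L/2 + A/4 + A*(-3 + L)/4)
(k(11, -4)*9)*69 = ((-7/4 - 3/2*11 + (1/4)*(-4) + (1/4)*(-4)*(-3 + 11))*9)*69 = ((-7/4 - 33/2 - 1 + (1/4)*(-4)*8)*9)*69 = ((-7/4 - 33/2 - 1 - 8)*9)*69 = -109/4*9*69 = -981/4*69 = -67689/4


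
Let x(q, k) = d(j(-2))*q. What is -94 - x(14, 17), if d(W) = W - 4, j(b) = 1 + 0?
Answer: -52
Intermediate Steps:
j(b) = 1
d(W) = -4 + W
x(q, k) = -3*q (x(q, k) = (-4 + 1)*q = -3*q)
-94 - x(14, 17) = -94 - (-3)*14 = -94 - 1*(-42) = -94 + 42 = -52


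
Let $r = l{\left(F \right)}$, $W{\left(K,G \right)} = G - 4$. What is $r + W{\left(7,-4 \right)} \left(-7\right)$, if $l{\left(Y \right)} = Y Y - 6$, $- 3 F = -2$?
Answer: $\frac{454}{9} \approx 50.444$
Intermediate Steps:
$F = \frac{2}{3}$ ($F = \left(- \frac{1}{3}\right) \left(-2\right) = \frac{2}{3} \approx 0.66667$)
$W{\left(K,G \right)} = -4 + G$
$l{\left(Y \right)} = -6 + Y^{2}$ ($l{\left(Y \right)} = Y^{2} - 6 = -6 + Y^{2}$)
$r = - \frac{50}{9}$ ($r = -6 + \left(\frac{2}{3}\right)^{2} = -6 + \frac{4}{9} = - \frac{50}{9} \approx -5.5556$)
$r + W{\left(7,-4 \right)} \left(-7\right) = - \frac{50}{9} + \left(-4 - 4\right) \left(-7\right) = - \frac{50}{9} - -56 = - \frac{50}{9} + 56 = \frac{454}{9}$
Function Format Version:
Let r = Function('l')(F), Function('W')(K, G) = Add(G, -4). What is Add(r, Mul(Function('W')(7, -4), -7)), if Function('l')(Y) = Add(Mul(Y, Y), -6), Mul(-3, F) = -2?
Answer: Rational(454, 9) ≈ 50.444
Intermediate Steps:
F = Rational(2, 3) (F = Mul(Rational(-1, 3), -2) = Rational(2, 3) ≈ 0.66667)
Function('W')(K, G) = Add(-4, G)
Function('l')(Y) = Add(-6, Pow(Y, 2)) (Function('l')(Y) = Add(Pow(Y, 2), -6) = Add(-6, Pow(Y, 2)))
r = Rational(-50, 9) (r = Add(-6, Pow(Rational(2, 3), 2)) = Add(-6, Rational(4, 9)) = Rational(-50, 9) ≈ -5.5556)
Add(r, Mul(Function('W')(7, -4), -7)) = Add(Rational(-50, 9), Mul(Add(-4, -4), -7)) = Add(Rational(-50, 9), Mul(-8, -7)) = Add(Rational(-50, 9), 56) = Rational(454, 9)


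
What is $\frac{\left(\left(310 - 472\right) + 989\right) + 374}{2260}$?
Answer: $\frac{1201}{2260} \approx 0.53142$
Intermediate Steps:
$\frac{\left(\left(310 - 472\right) + 989\right) + 374}{2260} = \left(\left(\left(310 - 472\right) + 989\right) + 374\right) \frac{1}{2260} = \left(\left(-162 + 989\right) + 374\right) \frac{1}{2260} = \left(827 + 374\right) \frac{1}{2260} = 1201 \cdot \frac{1}{2260} = \frac{1201}{2260}$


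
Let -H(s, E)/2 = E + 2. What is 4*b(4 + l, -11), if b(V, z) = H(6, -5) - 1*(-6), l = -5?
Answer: 48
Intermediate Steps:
H(s, E) = -4 - 2*E (H(s, E) = -2*(E + 2) = -2*(2 + E) = -4 - 2*E)
b(V, z) = 12 (b(V, z) = (-4 - 2*(-5)) - 1*(-6) = (-4 + 10) + 6 = 6 + 6 = 12)
4*b(4 + l, -11) = 4*12 = 48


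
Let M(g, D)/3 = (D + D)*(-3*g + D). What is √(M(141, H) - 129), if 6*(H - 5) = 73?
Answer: I*√1509474/6 ≈ 204.77*I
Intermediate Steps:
H = 103/6 (H = 5 + (⅙)*73 = 5 + 73/6 = 103/6 ≈ 17.167)
M(g, D) = 6*D*(D - 3*g) (M(g, D) = 3*((D + D)*(-3*g + D)) = 3*((2*D)*(D - 3*g)) = 3*(2*D*(D - 3*g)) = 6*D*(D - 3*g))
√(M(141, H) - 129) = √(6*(103/6)*(103/6 - 3*141) - 129) = √(6*(103/6)*(103/6 - 423) - 129) = √(6*(103/6)*(-2435/6) - 129) = √(-250805/6 - 129) = √(-251579/6) = I*√1509474/6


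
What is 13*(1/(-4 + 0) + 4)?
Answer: 195/4 ≈ 48.750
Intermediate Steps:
13*(1/(-4 + 0) + 4) = 13*(1/(-4) + 4) = 13*(-1/4 + 4) = 13*(15/4) = 195/4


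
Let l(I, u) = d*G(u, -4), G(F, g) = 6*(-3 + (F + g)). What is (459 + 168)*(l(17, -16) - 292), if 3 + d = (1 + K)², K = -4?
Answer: -702240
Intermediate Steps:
G(F, g) = -18 + 6*F + 6*g (G(F, g) = 6*(-3 + F + g) = -18 + 6*F + 6*g)
d = 6 (d = -3 + (1 - 4)² = -3 + (-3)² = -3 + 9 = 6)
l(I, u) = -252 + 36*u (l(I, u) = 6*(-18 + 6*u + 6*(-4)) = 6*(-18 + 6*u - 24) = 6*(-42 + 6*u) = -252 + 36*u)
(459 + 168)*(l(17, -16) - 292) = (459 + 168)*((-252 + 36*(-16)) - 292) = 627*((-252 - 576) - 292) = 627*(-828 - 292) = 627*(-1120) = -702240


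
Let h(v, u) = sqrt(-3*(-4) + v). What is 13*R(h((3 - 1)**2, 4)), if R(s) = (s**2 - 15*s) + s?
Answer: -520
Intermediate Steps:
h(v, u) = sqrt(12 + v)
R(s) = s**2 - 14*s
13*R(h((3 - 1)**2, 4)) = 13*(sqrt(12 + (3 - 1)**2)*(-14 + sqrt(12 + (3 - 1)**2))) = 13*(sqrt(12 + 2**2)*(-14 + sqrt(12 + 2**2))) = 13*(sqrt(12 + 4)*(-14 + sqrt(12 + 4))) = 13*(sqrt(16)*(-14 + sqrt(16))) = 13*(4*(-14 + 4)) = 13*(4*(-10)) = 13*(-40) = -520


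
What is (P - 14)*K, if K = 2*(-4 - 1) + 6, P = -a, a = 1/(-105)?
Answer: 5876/105 ≈ 55.962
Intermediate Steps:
a = -1/105 ≈ -0.0095238
P = 1/105 (P = -1*(-1/105) = 1/105 ≈ 0.0095238)
K = -4 (K = 2*(-5) + 6 = -10 + 6 = -4)
(P - 14)*K = (1/105 - 14)*(-4) = -1469/105*(-4) = 5876/105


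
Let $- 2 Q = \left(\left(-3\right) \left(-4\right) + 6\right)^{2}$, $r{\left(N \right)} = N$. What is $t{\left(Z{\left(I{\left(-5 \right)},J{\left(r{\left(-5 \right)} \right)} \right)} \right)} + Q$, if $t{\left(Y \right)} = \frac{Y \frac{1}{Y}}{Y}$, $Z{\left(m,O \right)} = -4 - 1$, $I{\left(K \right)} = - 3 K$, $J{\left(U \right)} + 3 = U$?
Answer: $- \frac{811}{5} \approx -162.2$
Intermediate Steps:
$J{\left(U \right)} = -3 + U$
$Q = -162$ ($Q = - \frac{\left(\left(-3\right) \left(-4\right) + 6\right)^{2}}{2} = - \frac{\left(12 + 6\right)^{2}}{2} = - \frac{18^{2}}{2} = \left(- \frac{1}{2}\right) 324 = -162$)
$Z{\left(m,O \right)} = -5$ ($Z{\left(m,O \right)} = -4 - 1 = -5$)
$t{\left(Y \right)} = \frac{1}{Y}$ ($t{\left(Y \right)} = 1 \frac{1}{Y} = \frac{1}{Y}$)
$t{\left(Z{\left(I{\left(-5 \right)},J{\left(r{\left(-5 \right)} \right)} \right)} \right)} + Q = \frac{1}{-5} - 162 = - \frac{1}{5} - 162 = - \frac{811}{5}$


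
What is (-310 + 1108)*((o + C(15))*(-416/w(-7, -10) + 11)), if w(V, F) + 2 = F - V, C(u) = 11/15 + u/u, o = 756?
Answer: 1424000676/25 ≈ 5.6960e+7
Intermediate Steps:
C(u) = 26/15 (C(u) = 11*(1/15) + 1 = 11/15 + 1 = 26/15)
w(V, F) = -2 + F - V (w(V, F) = -2 + (F - V) = -2 + F - V)
(-310 + 1108)*((o + C(15))*(-416/w(-7, -10) + 11)) = (-310 + 1108)*((756 + 26/15)*(-416/(-2 - 10 - 1*(-7)) + 11)) = 798*(11366*(-416/(-2 - 10 + 7) + 11)/15) = 798*(11366*(-416/(-5) + 11)/15) = 798*(11366*(-416*(-⅕) + 11)/15) = 798*(11366*(416/5 + 11)/15) = 798*((11366/15)*(471/5)) = 798*(1784462/25) = 1424000676/25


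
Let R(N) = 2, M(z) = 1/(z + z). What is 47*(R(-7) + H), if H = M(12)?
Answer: 2303/24 ≈ 95.958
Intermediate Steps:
M(z) = 1/(2*z)
H = 1/24 (H = (1/2)/12 = (1/2)*(1/12) = 1/24 ≈ 0.041667)
47*(R(-7) + H) = 47*(2 + 1/24) = 47*(49/24) = 2303/24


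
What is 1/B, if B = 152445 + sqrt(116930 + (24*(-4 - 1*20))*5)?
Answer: 30489/4647872795 - sqrt(4562)/4647872795 ≈ 6.5452e-6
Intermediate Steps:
B = 152445 + 5*sqrt(4562) (B = 152445 + sqrt(116930 + (24*(-4 - 20))*5) = 152445 + sqrt(116930 + (24*(-24))*5) = 152445 + sqrt(116930 - 576*5) = 152445 + sqrt(116930 - 2880) = 152445 + sqrt(114050) = 152445 + 5*sqrt(4562) ≈ 1.5278e+5)
1/B = 1/(152445 + 5*sqrt(4562))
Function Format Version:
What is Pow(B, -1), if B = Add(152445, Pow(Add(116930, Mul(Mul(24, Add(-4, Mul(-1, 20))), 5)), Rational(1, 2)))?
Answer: Add(Rational(30489, 4647872795), Mul(Rational(-1, 4647872795), Pow(4562, Rational(1, 2)))) ≈ 6.5452e-6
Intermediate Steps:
B = Add(152445, Mul(5, Pow(4562, Rational(1, 2)))) (B = Add(152445, Pow(Add(116930, Mul(Mul(24, Add(-4, -20)), 5)), Rational(1, 2))) = Add(152445, Pow(Add(116930, Mul(Mul(24, -24), 5)), Rational(1, 2))) = Add(152445, Pow(Add(116930, Mul(-576, 5)), Rational(1, 2))) = Add(152445, Pow(Add(116930, -2880), Rational(1, 2))) = Add(152445, Pow(114050, Rational(1, 2))) = Add(152445, Mul(5, Pow(4562, Rational(1, 2)))) ≈ 1.5278e+5)
Pow(B, -1) = Pow(Add(152445, Mul(5, Pow(4562, Rational(1, 2)))), -1)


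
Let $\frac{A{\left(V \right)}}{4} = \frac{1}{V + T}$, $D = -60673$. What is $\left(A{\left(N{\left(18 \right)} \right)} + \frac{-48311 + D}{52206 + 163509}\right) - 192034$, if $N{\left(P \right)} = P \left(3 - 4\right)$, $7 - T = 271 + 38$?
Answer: $- \frac{220931871949}{1150480} \approx -1.9203 \cdot 10^{5}$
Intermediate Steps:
$T = -302$ ($T = 7 - \left(271 + 38\right) = 7 - 309 = -302$)
$N{\left(P \right)} = - P$ ($N{\left(P \right)} = P \left(-1\right) = - P$)
$A{\left(V \right)} = \frac{4}{-302 + V}$ ($A{\left(V \right)} = \frac{4}{V - 302} = \frac{4}{-302 + V}$)
$\left(A{\left(N{\left(18 \right)} \right)} + \frac{-48311 + D}{52206 + 163509}\right) - 192034 = \left(\frac{4}{-302 - 18} + \frac{-48311 - 60673}{52206 + 163509}\right) - 192034 = \left(\frac{4}{-302 - 18} - \frac{108984}{215715}\right) - 192034 = \left(\frac{4}{-320} - \frac{36328}{71905}\right) - 192034 = \left(4 \left(- \frac{1}{320}\right) - \frac{36328}{71905}\right) - 192034 = \left(- \frac{1}{80} - \frac{36328}{71905}\right) - 192034 = - \frac{595629}{1150480} - 192034 = - \frac{220931871949}{1150480}$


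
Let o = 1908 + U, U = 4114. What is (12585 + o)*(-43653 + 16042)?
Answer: -513757877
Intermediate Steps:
o = 6022 (o = 1908 + 4114 = 6022)
(12585 + o)*(-43653 + 16042) = (12585 + 6022)*(-43653 + 16042) = 18607*(-27611) = -513757877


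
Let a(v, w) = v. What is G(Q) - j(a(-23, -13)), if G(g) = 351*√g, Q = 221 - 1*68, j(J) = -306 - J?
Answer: 283 + 1053*√17 ≈ 4624.6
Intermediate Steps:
Q = 153 (Q = 221 - 68 = 153)
G(Q) - j(a(-23, -13)) = 351*√153 - (-306 - 1*(-23)) = 351*(3*√17) - (-306 + 23) = 1053*√17 - 1*(-283) = 1053*√17 + 283 = 283 + 1053*√17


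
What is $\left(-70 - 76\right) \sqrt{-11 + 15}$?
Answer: $-292$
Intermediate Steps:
$\left(-70 - 76\right) \sqrt{-11 + 15} = - 146 \sqrt{4} = \left(-146\right) 2 = -292$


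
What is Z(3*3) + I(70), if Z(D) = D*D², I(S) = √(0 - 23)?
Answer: 729 + I*√23 ≈ 729.0 + 4.7958*I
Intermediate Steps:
I(S) = I*√23 (I(S) = √(-23) = I*√23)
Z(D) = D³
Z(3*3) + I(70) = (3*3)³ + I*√23 = 9³ + I*√23 = 729 + I*√23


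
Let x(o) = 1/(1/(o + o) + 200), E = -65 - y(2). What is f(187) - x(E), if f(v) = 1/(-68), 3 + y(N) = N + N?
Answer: -35375/1795132 ≈ -0.019706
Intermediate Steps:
y(N) = -3 + 2*N (y(N) = -3 + (N + N) = -3 + 2*N)
f(v) = -1/68
E = -66 (E = -65 - (-3 + 2*2) = -65 - (-3 + 4) = -65 - 1*1 = -65 - 1 = -66)
x(o) = 1/(200 + 1/(2*o)) (x(o) = 1/(1/(2*o) + 200) = 1/(200 + 1/(2*o)))
f(187) - x(E) = -1/68 - 2*(-66)/(1 + 400*(-66)) = -1/68 - 2*(-66)/(1 - 26400) = -1/68 - 2*(-66)/(-26399) = -1/68 - 2*(-66)*(-1)/26399 = -1/68 - 1*132/26399 = -1/68 - 132/26399 = -35375/1795132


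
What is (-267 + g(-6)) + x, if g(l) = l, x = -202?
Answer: -475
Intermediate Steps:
(-267 + g(-6)) + x = (-267 - 6) - 202 = -273 - 202 = -475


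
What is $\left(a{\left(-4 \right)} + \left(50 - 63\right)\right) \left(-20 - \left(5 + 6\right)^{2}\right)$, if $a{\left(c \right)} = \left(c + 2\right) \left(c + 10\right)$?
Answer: $3525$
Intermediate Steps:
$a{\left(c \right)} = \left(2 + c\right) \left(10 + c\right)$
$\left(a{\left(-4 \right)} + \left(50 - 63\right)\right) \left(-20 - \left(5 + 6\right)^{2}\right) = \left(\left(20 + \left(-4\right)^{2} + 12 \left(-4\right)\right) + \left(50 - 63\right)\right) \left(-20 - \left(5 + 6\right)^{2}\right) = \left(\left(20 + 16 - 48\right) - 13\right) \left(-20 - 11^{2}\right) = \left(-12 - 13\right) \left(-20 - 121\right) = - 25 \left(-20 - 121\right) = \left(-25\right) \left(-141\right) = 3525$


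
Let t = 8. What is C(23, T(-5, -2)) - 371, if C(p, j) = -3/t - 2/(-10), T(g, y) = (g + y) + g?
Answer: -14847/40 ≈ -371.17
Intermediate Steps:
T(g, y) = y + 2*g
C(p, j) = -7/40 (C(p, j) = -3/8 - 2/(-10) = -3*⅛ - 2*(-⅒) = -3/8 + ⅕ = -7/40)
C(23, T(-5, -2)) - 371 = -7/40 - 371 = -14847/40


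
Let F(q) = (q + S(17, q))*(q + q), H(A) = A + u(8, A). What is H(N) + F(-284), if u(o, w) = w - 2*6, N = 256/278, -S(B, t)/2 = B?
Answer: 25105324/139 ≈ 1.8061e+5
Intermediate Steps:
S(B, t) = -2*B
N = 128/139 (N = 256*(1/278) = 128/139 ≈ 0.92086)
u(o, w) = -12 + w (u(o, w) = w - 12 = -12 + w)
H(A) = -12 + 2*A (H(A) = A + (-12 + A) = -12 + 2*A)
F(q) = 2*q*(-34 + q) (F(q) = (q - 2*17)*(q + q) = (q - 34)*(2*q) = (-34 + q)*(2*q) = 2*q*(-34 + q))
H(N) + F(-284) = (-12 + 2*(128/139)) + 2*(-284)*(-34 - 284) = (-12 + 256/139) + 2*(-284)*(-318) = -1412/139 + 180624 = 25105324/139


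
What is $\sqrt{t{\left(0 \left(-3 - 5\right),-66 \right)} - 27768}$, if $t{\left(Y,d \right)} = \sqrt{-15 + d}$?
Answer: $\sqrt{-27768 + 9 i} \approx 0.027 + 166.64 i$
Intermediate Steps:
$\sqrt{t{\left(0 \left(-3 - 5\right),-66 \right)} - 27768} = \sqrt{\sqrt{-15 - 66} - 27768} = \sqrt{\sqrt{-81} - 27768} = \sqrt{9 i - 27768} = \sqrt{-27768 + 9 i}$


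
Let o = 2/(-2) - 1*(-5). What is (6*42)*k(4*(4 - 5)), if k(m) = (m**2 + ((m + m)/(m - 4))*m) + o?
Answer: 4032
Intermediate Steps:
o = 4 (o = 2*(-1/2) + 5 = -1 + 5 = 4)
k(m) = 4 + m**2 + 2*m**2/(-4 + m) (k(m) = (m**2 + ((m + m)/(m - 4))*m) + 4 = (m**2 + ((2*m)/(-4 + m))*m) + 4 = (m**2 + (2*m/(-4 + m))*m) + 4 = (m**2 + 2*m**2/(-4 + m)) + 4 = 4 + m**2 + 2*m**2/(-4 + m))
(6*42)*k(4*(4 - 5)) = (6*42)*((-16 + (4*(4 - 5))**3 - 2*16*(4 - 5)**2 + 4*(4*(4 - 5)))/(-4 + 4*(4 - 5))) = 252*((-16 + (4*(-1))**3 - 2*(4*(-1))**2 + 4*(4*(-1)))/(-4 + 4*(-1))) = 252*((-16 + (-4)**3 - 2*(-4)**2 + 4*(-4))/(-4 - 4)) = 252*((-16 - 64 - 2*16 - 16)/(-8)) = 252*(-(-16 - 64 - 32 - 16)/8) = 252*(-1/8*(-128)) = 252*16 = 4032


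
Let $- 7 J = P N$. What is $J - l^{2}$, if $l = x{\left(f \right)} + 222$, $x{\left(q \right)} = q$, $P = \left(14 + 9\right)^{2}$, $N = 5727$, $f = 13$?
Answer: $- \frac{3416158}{7} \approx -4.8802 \cdot 10^{5}$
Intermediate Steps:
$P = 529$ ($P = 23^{2} = 529$)
$l = 235$ ($l = 13 + 222 = 235$)
$J = - \frac{3029583}{7}$ ($J = - \frac{529 \cdot 5727}{7} = \left(- \frac{1}{7}\right) 3029583 = - \frac{3029583}{7} \approx -4.328 \cdot 10^{5}$)
$J - l^{2} = - \frac{3029583}{7} - 235^{2} = - \frac{3029583}{7} - 55225 = - \frac{3416158}{7}$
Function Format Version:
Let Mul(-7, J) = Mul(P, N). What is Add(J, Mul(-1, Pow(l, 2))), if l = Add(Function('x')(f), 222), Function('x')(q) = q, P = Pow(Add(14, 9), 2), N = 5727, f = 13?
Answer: Rational(-3416158, 7) ≈ -4.8802e+5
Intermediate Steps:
P = 529 (P = Pow(23, 2) = 529)
l = 235 (l = Add(13, 222) = 235)
J = Rational(-3029583, 7) (J = Mul(Rational(-1, 7), Mul(529, 5727)) = Mul(Rational(-1, 7), 3029583) = Rational(-3029583, 7) ≈ -4.3280e+5)
Add(J, Mul(-1, Pow(l, 2))) = Add(Rational(-3029583, 7), Mul(-1, Pow(235, 2))) = Add(Rational(-3029583, 7), Mul(-1, 55225)) = Add(Rational(-3029583, 7), -55225) = Rational(-3416158, 7)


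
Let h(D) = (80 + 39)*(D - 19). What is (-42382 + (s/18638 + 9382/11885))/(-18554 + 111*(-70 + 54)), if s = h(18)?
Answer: 9387974837259/4503351767900 ≈ 2.0847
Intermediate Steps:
h(D) = -2261 + 119*D (h(D) = 119*(-19 + D) = -2261 + 119*D)
s = -119 (s = -2261 + 119*18 = -2261 + 2142 = -119)
(-42382 + (s/18638 + 9382/11885))/(-18554 + 111*(-70 + 54)) = (-42382 + (-119/18638 + 9382/11885))/(-18554 + 111*(-70 + 54)) = (-42382 + (-119*1/18638 + 9382*(1/11885)))/(-18554 + 111*(-16)) = (-42382 + (-119/18638 + 9382/11885))/(-18554 - 1776) = (-42382 + 173447401/221512630)/(-20330) = -9387974837259/221512630*(-1/20330) = 9387974837259/4503351767900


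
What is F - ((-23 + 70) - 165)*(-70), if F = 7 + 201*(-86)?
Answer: -25539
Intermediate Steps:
F = -17279 (F = 7 - 17286 = -17279)
F - ((-23 + 70) - 165)*(-70) = -17279 - ((-23 + 70) - 165)*(-70) = -17279 - (47 - 165)*(-70) = -17279 - (-118)*(-70) = -17279 - 1*8260 = -17279 - 8260 = -25539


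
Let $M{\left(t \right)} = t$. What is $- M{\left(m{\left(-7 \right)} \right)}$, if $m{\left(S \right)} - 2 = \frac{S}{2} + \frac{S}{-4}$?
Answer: $- \frac{1}{4} \approx -0.25$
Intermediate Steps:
$m{\left(S \right)} = 2 + \frac{S}{4}$ ($m{\left(S \right)} = 2 + \left(\frac{S}{2} + \frac{S}{-4}\right) = 2 + \left(S \frac{1}{2} + S \left(- \frac{1}{4}\right)\right) = 2 + \left(\frac{S}{2} - \frac{S}{4}\right) = 2 + \frac{S}{4}$)
$- M{\left(m{\left(-7 \right)} \right)} = - (2 + \frac{1}{4} \left(-7\right)) = - (2 - \frac{7}{4}) = \left(-1\right) \frac{1}{4} = - \frac{1}{4}$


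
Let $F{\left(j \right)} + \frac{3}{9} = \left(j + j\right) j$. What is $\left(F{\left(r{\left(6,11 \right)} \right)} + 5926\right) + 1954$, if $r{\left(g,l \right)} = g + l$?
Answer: $\frac{25373}{3} \approx 8457.7$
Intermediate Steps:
$F{\left(j \right)} = - \frac{1}{3} + 2 j^{2}$ ($F{\left(j \right)} = - \frac{1}{3} + \left(j + j\right) j = - \frac{1}{3} + 2 j j = - \frac{1}{3} + 2 j^{2}$)
$\left(F{\left(r{\left(6,11 \right)} \right)} + 5926\right) + 1954 = \left(\left(- \frac{1}{3} + 2 \left(6 + 11\right)^{2}\right) + 5926\right) + 1954 = \left(\left(- \frac{1}{3} + 2 \cdot 17^{2}\right) + 5926\right) + 1954 = \left(\left(- \frac{1}{3} + 2 \cdot 289\right) + 5926\right) + 1954 = \left(\left(- \frac{1}{3} + 578\right) + 5926\right) + 1954 = \left(\frac{1733}{3} + 5926\right) + 1954 = \frac{19511}{3} + 1954 = \frac{25373}{3}$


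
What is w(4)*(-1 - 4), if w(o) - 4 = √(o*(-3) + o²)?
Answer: -30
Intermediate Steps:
w(o) = 4 + √(o² - 3*o) (w(o) = 4 + √(o*(-3) + o²) = 4 + √(-3*o + o²) = 4 + √(o² - 3*o))
w(4)*(-1 - 4) = (4 + √(4*(-3 + 4)))*(-1 - 4) = (4 + √(4*1))*(-5) = (4 + √4)*(-5) = (4 + 2)*(-5) = 6*(-5) = -30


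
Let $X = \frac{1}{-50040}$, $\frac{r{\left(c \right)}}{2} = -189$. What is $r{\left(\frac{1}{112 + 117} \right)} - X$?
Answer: $- \frac{18915119}{50040} \approx -378.0$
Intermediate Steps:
$r{\left(c \right)} = -378$ ($r{\left(c \right)} = 2 \left(-189\right) = -378$)
$X = - \frac{1}{50040} \approx -1.9984 \cdot 10^{-5}$
$r{\left(\frac{1}{112 + 117} \right)} - X = -378 - - \frac{1}{50040} = -378 + \frac{1}{50040} = - \frac{18915119}{50040}$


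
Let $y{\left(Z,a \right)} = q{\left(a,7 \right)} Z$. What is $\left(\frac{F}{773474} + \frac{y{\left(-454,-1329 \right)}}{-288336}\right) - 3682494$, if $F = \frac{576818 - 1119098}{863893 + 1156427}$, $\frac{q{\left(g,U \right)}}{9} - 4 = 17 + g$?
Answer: $- \frac{288062352158447997229}{78224405041848} \approx -3.6825 \cdot 10^{6}$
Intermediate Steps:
$q{\left(g,U \right)} = 189 + 9 g$ ($q{\left(g,U \right)} = 36 + 9 \left(17 + g\right) = 36 + \left(153 + 9 g\right) = 189 + 9 g$)
$y{\left(Z,a \right)} = Z \left(189 + 9 a\right)$ ($y{\left(Z,a \right)} = \left(189 + 9 a\right) Z = Z \left(189 + 9 a\right)$)
$F = - \frac{4519}{16836}$ ($F = - \frac{542280}{2020320} = \left(-542280\right) \frac{1}{2020320} = - \frac{4519}{16836} \approx -0.26841$)
$\left(\frac{F}{773474} + \frac{y{\left(-454,-1329 \right)}}{-288336}\right) - 3682494 = \left(- \frac{4519}{16836 \cdot 773474} + \frac{9 \left(-454\right) \left(21 - 1329\right)}{-288336}\right) - 3682494 = \left(\left(- \frac{4519}{16836}\right) \frac{1}{773474} + 9 \left(-454\right) \left(-1308\right) \left(- \frac{1}{288336}\right)\right) - 3682494 = \left(- \frac{4519}{13022208264} + 5344488 \left(- \frac{1}{288336}\right)\right) - 3682494 = \left(- \frac{4519}{13022208264} - \frac{222687}{12014}\right) - 3682494 = - \frac{1449938272988317}{78224405041848} - 3682494 = - \frac{288062352158447997229}{78224405041848}$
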